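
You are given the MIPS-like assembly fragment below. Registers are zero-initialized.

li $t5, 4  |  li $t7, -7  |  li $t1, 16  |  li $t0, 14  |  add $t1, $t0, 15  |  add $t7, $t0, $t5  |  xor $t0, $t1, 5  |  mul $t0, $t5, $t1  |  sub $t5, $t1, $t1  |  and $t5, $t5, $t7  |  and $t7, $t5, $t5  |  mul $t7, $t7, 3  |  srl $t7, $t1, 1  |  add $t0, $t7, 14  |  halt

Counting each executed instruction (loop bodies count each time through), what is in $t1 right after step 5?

after li $t5, 4: $t5=4
after li $t7, -7: $t7=-7
after li $t1, 16: $t1=16
after li $t0, 14: $t0=14
after add $t1, $t0, 15: $t1=14+15=29
After step 5: $t1 = 29.

29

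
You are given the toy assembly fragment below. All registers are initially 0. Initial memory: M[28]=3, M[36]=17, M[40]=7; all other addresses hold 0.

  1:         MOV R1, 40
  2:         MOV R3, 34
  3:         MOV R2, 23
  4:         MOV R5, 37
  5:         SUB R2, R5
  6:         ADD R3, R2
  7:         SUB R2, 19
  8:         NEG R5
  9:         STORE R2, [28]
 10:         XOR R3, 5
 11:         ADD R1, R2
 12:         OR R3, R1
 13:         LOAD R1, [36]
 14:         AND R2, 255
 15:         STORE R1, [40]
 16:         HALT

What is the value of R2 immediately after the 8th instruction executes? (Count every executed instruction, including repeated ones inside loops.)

after MOV R1, 40: R1=40
after MOV R3, 34: R3=34
after MOV R2, 23: R2=23
after MOV R5, 37: R5=37
after SUB R2, R5: R2=23-37=-14
after ADD R3, R2: R3=34+(-14)=20
after SUB R2, 19: R2=(-14)-19=-33
after NEG R5: R5=-(37)=-37
After step 8: R2 = -33.

-33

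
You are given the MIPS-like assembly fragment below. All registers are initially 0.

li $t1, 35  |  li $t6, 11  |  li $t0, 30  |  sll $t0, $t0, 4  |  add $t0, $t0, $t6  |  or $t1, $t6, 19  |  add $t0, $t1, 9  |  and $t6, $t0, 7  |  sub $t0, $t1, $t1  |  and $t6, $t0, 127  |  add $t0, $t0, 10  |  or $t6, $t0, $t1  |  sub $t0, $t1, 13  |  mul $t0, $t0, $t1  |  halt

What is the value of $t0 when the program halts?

$t1=35
$t6=11
$t0=30
$t0=30<<4=480
$t0=480+11=491
$t1=11|19=27
$t0=27+9=36
$t6=36&7=4
$t0=27-27=0
$t6=0&127=0
$t0=0+10=10
$t6=10|27=27
$t0=27-13=14
$t0=14*27=378
halt.

378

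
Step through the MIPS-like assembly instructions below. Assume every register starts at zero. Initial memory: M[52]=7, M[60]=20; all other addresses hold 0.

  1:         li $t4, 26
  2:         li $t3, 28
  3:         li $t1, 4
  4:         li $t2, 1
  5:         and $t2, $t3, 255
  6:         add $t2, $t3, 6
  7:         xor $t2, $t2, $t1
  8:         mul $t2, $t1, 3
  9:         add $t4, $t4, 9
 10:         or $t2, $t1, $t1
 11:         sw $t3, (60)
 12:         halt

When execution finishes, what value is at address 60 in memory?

28

$t4=26
$t3=28
$t1=4
$t2=1
$t2=28&255=28
$t2=28+6=34
$t2=34^4=38
$t2=4*3=12
$t4=26+9=35
$t2=4|4=4
sw $t3, (60) → M[60]=28
halt.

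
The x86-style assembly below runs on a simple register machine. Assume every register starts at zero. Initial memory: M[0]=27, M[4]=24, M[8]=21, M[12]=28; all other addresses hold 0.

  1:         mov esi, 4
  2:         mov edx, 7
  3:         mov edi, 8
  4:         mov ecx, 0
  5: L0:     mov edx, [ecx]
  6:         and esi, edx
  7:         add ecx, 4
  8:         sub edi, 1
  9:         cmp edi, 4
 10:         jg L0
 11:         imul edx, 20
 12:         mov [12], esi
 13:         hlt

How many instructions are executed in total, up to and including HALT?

esi=4
edx=7
edi=8
ecx=0
edx=M[0]=27
esi=4&27=0
ecx=0+4=4
edi=8-1=7
cmp edi, 4  (cmp 7,4)
jg L0: taken
edx=M[4]=24
esi=0&24=0
ecx=4+4=8
edi=7-1=6
cmp edi, 4  (cmp 6,4)
jg L0: taken
edx=M[8]=21
esi=0&21=0
ecx=8+4=12
edi=6-1=5
cmp edi, 4  (cmp 5,4)
jg L0: taken
edx=M[12]=28
esi=0&28=0
ecx=12+4=16
edi=5-1=4
cmp edi, 4  (cmp 4,4)
jg L0: not taken
edx=28*20=560
mov [12], esi → M[12]=0
halt.
Total executed instructions: 31.

31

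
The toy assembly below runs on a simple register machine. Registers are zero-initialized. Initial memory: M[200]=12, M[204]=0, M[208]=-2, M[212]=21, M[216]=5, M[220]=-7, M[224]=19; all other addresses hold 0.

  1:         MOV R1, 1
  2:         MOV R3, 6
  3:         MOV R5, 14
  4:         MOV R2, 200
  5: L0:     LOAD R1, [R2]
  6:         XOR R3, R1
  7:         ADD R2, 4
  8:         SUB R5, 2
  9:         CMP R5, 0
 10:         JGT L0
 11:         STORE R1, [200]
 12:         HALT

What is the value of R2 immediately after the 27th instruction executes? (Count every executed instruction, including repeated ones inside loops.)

216

after MOV R1, 1: R1=1
after MOV R3, 6: R3=6
after MOV R5, 14: R5=14
after MOV R2, 200: R2=200
after LOAD R1, [R2]: R1=M[200]=12
after XOR R3, R1: R3=6^12=10
after ADD R2, 4: R2=200+4=204
after SUB R5, 2: R5=14-2=12
CMP R5, 0  (cmp 12,0)
JGT L0: taken
after LOAD R1, [R2]: R1=M[204]=0
after XOR R3, R1: R3=10^0=10
after ADD R2, 4: R2=204+4=208
after SUB R5, 2: R5=12-2=10
CMP R5, 0  (cmp 10,0)
JGT L0: taken
after LOAD R1, [R2]: R1=M[208]=-2
after XOR R3, R1: R3=10^(-2)=-12
after ADD R2, 4: R2=208+4=212
after SUB R5, 2: R5=10-2=8
CMP R5, 0  (cmp 8,0)
JGT L0: taken
after LOAD R1, [R2]: R1=M[212]=21
after XOR R3, R1: R3=(-12)^21=-31
after ADD R2, 4: R2=212+4=216
after SUB R5, 2: R5=8-2=6
CMP R5, 0  (cmp 6,0)
After step 27: R2 = 216.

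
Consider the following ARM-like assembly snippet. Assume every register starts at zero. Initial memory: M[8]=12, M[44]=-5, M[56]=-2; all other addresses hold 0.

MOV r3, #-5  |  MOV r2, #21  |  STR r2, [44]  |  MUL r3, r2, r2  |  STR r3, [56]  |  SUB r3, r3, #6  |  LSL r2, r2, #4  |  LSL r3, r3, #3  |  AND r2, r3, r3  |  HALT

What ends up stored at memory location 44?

21

MOV r3, #-5 → r3=-5
MOV r2, #21 → r2=21
STR r2, [44] → M[44]=21
MUL r3, r2, r2 → r3=21*21=441
STR r3, [56] → M[56]=441
SUB r3, r3, #6 → r3=441-6=435
LSL r2, r2, #4 → r2=21<<4=336
LSL r3, r3, #3 → r3=435<<3=3480
AND r2, r3, r3 → r2=3480&3480=3480
halt.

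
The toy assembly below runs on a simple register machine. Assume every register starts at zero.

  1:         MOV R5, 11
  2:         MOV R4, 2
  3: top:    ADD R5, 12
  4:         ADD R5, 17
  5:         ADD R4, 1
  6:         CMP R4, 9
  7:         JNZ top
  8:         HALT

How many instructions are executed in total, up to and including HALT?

R5=11
R4=2
R5=11+12=23
R5=23+17=40
R4=2+1=3
CMP R4, 9  (cmp 3,9)
JNZ top: taken
R5=40+12=52
R5=52+17=69
R4=3+1=4
CMP R4, 9  (cmp 4,9)
JNZ top: taken
R5=69+12=81
R5=81+17=98
R4=4+1=5
CMP R4, 9  (cmp 5,9)
JNZ top: taken
R5=98+12=110
R5=110+17=127
R4=5+1=6
CMP R4, 9  (cmp 6,9)
JNZ top: taken
R5=127+12=139
R5=139+17=156
R4=6+1=7
CMP R4, 9  (cmp 7,9)
JNZ top: taken
R5=156+12=168
R5=168+17=185
R4=7+1=8
CMP R4, 9  (cmp 8,9)
JNZ top: taken
R5=185+12=197
R5=197+17=214
R4=8+1=9
CMP R4, 9  (cmp 9,9)
JNZ top: not taken
halt.
Total executed instructions: 38.

38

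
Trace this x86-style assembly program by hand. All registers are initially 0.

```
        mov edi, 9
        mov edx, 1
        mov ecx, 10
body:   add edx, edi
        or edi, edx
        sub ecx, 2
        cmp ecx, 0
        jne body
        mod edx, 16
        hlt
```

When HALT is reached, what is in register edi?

255

edi=9
edx=1
ecx=10
edx=1+9=10
edi=9|10=11
ecx=10-2=8
cmp ecx, 0  (cmp 8,0)
jne body: taken
edx=10+11=21
edi=11|21=31
ecx=8-2=6
cmp ecx, 0  (cmp 6,0)
jne body: taken
edx=21+31=52
edi=31|52=63
ecx=6-2=4
cmp ecx, 0  (cmp 4,0)
jne body: taken
edx=52+63=115
edi=63|115=127
ecx=4-2=2
cmp ecx, 0  (cmp 2,0)
jne body: taken
edx=115+127=242
edi=127|242=255
ecx=2-2=0
cmp ecx, 0  (cmp 0,0)
jne body: not taken
edx=242%16=2
halt.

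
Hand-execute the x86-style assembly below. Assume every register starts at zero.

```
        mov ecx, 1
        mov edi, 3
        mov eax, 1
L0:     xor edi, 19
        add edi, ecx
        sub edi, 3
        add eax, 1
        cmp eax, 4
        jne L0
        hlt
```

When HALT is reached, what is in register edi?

after mov ecx, 1: ecx=1
after mov edi, 3: edi=3
after mov eax, 1: eax=1
after xor edi, 19: edi=3^19=16
after add edi, ecx: edi=16+1=17
after sub edi, 3: edi=17-3=14
after add eax, 1: eax=1+1=2
cmp eax, 4  (cmp 2,4)
jne L0: taken
after xor edi, 19: edi=14^19=29
after add edi, ecx: edi=29+1=30
after sub edi, 3: edi=30-3=27
after add eax, 1: eax=2+1=3
cmp eax, 4  (cmp 3,4)
jne L0: taken
after xor edi, 19: edi=27^19=8
after add edi, ecx: edi=8+1=9
after sub edi, 3: edi=9-3=6
after add eax, 1: eax=3+1=4
cmp eax, 4  (cmp 4,4)
jne L0: not taken
halt.

6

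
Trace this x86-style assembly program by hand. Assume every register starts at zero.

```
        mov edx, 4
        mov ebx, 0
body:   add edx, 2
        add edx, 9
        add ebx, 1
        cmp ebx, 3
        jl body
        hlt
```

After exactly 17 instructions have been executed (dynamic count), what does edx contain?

37

edx=4
ebx=0
edx=4+2=6
edx=6+9=15
ebx=0+1=1
cmp ebx, 3  (cmp 1,3)
jl body: taken
edx=15+2=17
edx=17+9=26
ebx=1+1=2
cmp ebx, 3  (cmp 2,3)
jl body: taken
edx=26+2=28
edx=28+9=37
ebx=2+1=3
cmp ebx, 3  (cmp 3,3)
jl body: not taken
After step 17: edx = 37.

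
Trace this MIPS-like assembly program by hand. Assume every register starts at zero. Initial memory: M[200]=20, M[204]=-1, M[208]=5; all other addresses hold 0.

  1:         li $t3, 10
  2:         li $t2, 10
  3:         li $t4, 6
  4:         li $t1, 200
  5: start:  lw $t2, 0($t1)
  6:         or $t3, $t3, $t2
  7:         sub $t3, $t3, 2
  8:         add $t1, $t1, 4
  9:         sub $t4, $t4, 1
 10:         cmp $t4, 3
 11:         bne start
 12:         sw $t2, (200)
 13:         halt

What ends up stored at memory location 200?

$t3=10
$t2=10
$t4=6
$t1=200
$t2=M[200]=20
$t3=10|20=30
$t3=30-2=28
$t1=200+4=204
$t4=6-1=5
cmp $t4, 3  (cmp 5,3)
bne start: taken
$t2=M[204]=-1
$t3=28|(-1)=-1
$t3=(-1)-2=-3
$t1=204+4=208
$t4=5-1=4
cmp $t4, 3  (cmp 4,3)
bne start: taken
$t2=M[208]=5
$t3=(-3)|5=-3
$t3=(-3)-2=-5
$t1=208+4=212
$t4=4-1=3
cmp $t4, 3  (cmp 3,3)
bne start: not taken
sw $t2, (200) → M[200]=5
halt.

5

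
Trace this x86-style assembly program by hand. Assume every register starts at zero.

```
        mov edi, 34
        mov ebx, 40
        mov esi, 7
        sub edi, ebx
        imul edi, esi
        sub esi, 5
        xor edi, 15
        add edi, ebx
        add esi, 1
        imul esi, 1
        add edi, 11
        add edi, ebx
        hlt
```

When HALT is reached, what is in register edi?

mov edi, 34 → edi=34
mov ebx, 40 → ebx=40
mov esi, 7 → esi=7
sub edi, ebx → edi=34-40=-6
imul edi, esi → edi=(-6)*7=-42
sub esi, 5 → esi=7-5=2
xor edi, 15 → edi=(-42)^15=-39
add edi, ebx → edi=(-39)+40=1
add esi, 1 → esi=2+1=3
imul esi, 1 → esi=3*1=3
add edi, 11 → edi=1+11=12
add edi, ebx → edi=12+40=52
halt.

52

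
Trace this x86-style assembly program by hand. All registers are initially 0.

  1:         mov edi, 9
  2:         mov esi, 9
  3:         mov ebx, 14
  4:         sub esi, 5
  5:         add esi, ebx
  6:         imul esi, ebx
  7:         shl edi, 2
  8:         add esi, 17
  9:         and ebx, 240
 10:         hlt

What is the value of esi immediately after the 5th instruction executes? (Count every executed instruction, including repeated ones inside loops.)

18

mov edi, 9 → edi=9
mov esi, 9 → esi=9
mov ebx, 14 → ebx=14
sub esi, 5 → esi=9-5=4
add esi, ebx → esi=4+14=18
After step 5: esi = 18.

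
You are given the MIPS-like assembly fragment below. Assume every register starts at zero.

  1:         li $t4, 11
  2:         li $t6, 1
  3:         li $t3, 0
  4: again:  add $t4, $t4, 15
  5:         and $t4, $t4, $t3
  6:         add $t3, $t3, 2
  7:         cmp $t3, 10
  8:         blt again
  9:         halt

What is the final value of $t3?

$t4=11
$t6=1
$t3=0
$t4=11+15=26
$t4=26&0=0
$t3=0+2=2
cmp $t3, 10  (cmp 2,10)
blt again: taken
$t4=0+15=15
$t4=15&2=2
$t3=2+2=4
cmp $t3, 10  (cmp 4,10)
blt again: taken
$t4=2+15=17
$t4=17&4=0
$t3=4+2=6
cmp $t3, 10  (cmp 6,10)
blt again: taken
$t4=0+15=15
$t4=15&6=6
$t3=6+2=8
cmp $t3, 10  (cmp 8,10)
blt again: taken
$t4=6+15=21
$t4=21&8=0
$t3=8+2=10
cmp $t3, 10  (cmp 10,10)
blt again: not taken
halt.

10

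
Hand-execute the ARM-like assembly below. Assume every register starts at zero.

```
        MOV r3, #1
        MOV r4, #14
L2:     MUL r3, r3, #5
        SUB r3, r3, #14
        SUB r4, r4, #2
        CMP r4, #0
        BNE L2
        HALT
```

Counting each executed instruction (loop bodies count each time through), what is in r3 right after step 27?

after MOV r3, #1: r3=1
after MOV r4, #14: r4=14
after MUL r3, r3, #5: r3=1*5=5
after SUB r3, r3, #14: r3=5-14=-9
after SUB r4, r4, #2: r4=14-2=12
CMP r4, #0  (cmp 12,0)
BNE L2: taken
after MUL r3, r3, #5: r3=(-9)*5=-45
after SUB r3, r3, #14: r3=(-45)-14=-59
after SUB r4, r4, #2: r4=12-2=10
CMP r4, #0  (cmp 10,0)
BNE L2: taken
after MUL r3, r3, #5: r3=(-59)*5=-295
after SUB r3, r3, #14: r3=(-295)-14=-309
after SUB r4, r4, #2: r4=10-2=8
CMP r4, #0  (cmp 8,0)
BNE L2: taken
after MUL r3, r3, #5: r3=(-309)*5=-1545
after SUB r3, r3, #14: r3=(-1545)-14=-1559
after SUB r4, r4, #2: r4=8-2=6
CMP r4, #0  (cmp 6,0)
BNE L2: taken
after MUL r3, r3, #5: r3=(-1559)*5=-7795
after SUB r3, r3, #14: r3=(-7795)-14=-7809
after SUB r4, r4, #2: r4=6-2=4
CMP r4, #0  (cmp 4,0)
BNE L2: taken
After step 27: r3 = -7809.

-7809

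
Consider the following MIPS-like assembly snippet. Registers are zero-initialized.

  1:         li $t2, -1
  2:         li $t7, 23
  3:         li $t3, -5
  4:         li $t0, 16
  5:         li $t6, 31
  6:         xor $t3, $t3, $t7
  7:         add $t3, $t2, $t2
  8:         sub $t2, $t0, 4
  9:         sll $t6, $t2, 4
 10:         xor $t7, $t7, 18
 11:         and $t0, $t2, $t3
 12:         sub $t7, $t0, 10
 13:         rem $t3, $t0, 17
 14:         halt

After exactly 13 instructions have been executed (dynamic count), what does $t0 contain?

li $t2, -1 → $t2=-1
li $t7, 23 → $t7=23
li $t3, -5 → $t3=-5
li $t0, 16 → $t0=16
li $t6, 31 → $t6=31
xor $t3, $t3, $t7 → $t3=(-5)^23=-20
add $t3, $t2, $t2 → $t3=(-1)+(-1)=-2
sub $t2, $t0, 4 → $t2=16-4=12
sll $t6, $t2, 4 → $t6=12<<4=192
xor $t7, $t7, 18 → $t7=23^18=5
and $t0, $t2, $t3 → $t0=12&(-2)=12
sub $t7, $t0, 10 → $t7=12-10=2
rem $t3, $t0, 17 → $t3=12%17=12
After step 13: $t0 = 12.

12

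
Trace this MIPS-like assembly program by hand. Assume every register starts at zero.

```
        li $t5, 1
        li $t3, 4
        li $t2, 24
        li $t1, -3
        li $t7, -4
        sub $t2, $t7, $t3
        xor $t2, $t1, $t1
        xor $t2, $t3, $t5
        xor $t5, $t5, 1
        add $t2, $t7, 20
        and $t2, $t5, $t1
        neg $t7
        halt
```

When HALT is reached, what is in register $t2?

0

li $t5, 1 → $t5=1
li $t3, 4 → $t3=4
li $t2, 24 → $t2=24
li $t1, -3 → $t1=-3
li $t7, -4 → $t7=-4
sub $t2, $t7, $t3 → $t2=(-4)-4=-8
xor $t2, $t1, $t1 → $t2=(-3)^(-3)=0
xor $t2, $t3, $t5 → $t2=4^1=5
xor $t5, $t5, 1 → $t5=1^1=0
add $t2, $t7, 20 → $t2=(-4)+20=16
and $t2, $t5, $t1 → $t2=0&(-3)=0
neg $t7 → $t7=-(-4)=4
halt.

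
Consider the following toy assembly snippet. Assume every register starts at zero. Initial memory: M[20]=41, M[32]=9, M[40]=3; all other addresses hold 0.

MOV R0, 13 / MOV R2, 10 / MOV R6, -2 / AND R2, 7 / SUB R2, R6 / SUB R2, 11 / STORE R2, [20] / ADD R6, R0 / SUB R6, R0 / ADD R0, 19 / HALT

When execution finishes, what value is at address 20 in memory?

MOV R0, 13 → R0=13
MOV R2, 10 → R2=10
MOV R6, -2 → R6=-2
AND R2, 7 → R2=10&7=2
SUB R2, R6 → R2=2-(-2)=4
SUB R2, 11 → R2=4-11=-7
STORE R2, [20] → M[20]=-7
ADD R6, R0 → R6=(-2)+13=11
SUB R6, R0 → R6=11-13=-2
ADD R0, 19 → R0=13+19=32
halt.

-7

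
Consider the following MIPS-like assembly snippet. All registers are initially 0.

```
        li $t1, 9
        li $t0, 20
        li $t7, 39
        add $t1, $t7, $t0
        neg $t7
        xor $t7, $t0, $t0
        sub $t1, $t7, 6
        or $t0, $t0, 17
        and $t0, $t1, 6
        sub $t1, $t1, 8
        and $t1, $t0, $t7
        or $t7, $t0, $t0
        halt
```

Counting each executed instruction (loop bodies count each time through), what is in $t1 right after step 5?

after li $t1, 9: $t1=9
after li $t0, 20: $t0=20
after li $t7, 39: $t7=39
after add $t1, $t7, $t0: $t1=39+20=59
after neg $t7: $t7=-(39)=-39
After step 5: $t1 = 59.

59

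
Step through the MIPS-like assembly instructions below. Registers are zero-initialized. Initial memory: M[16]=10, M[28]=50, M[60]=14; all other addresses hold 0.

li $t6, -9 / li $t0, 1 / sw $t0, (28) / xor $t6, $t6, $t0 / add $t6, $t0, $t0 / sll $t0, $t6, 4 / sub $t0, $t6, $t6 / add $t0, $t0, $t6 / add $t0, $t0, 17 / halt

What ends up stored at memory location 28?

after li $t6, -9: $t6=-9
after li $t0, 1: $t0=1
sw $t0, (28) → M[28]=1
after xor $t6, $t6, $t0: $t6=(-9)^1=-10
after add $t6, $t0, $t0: $t6=1+1=2
after sll $t0, $t6, 4: $t0=2<<4=32
after sub $t0, $t6, $t6: $t0=2-2=0
after add $t0, $t0, $t6: $t0=0+2=2
after add $t0, $t0, 17: $t0=2+17=19
halt.

1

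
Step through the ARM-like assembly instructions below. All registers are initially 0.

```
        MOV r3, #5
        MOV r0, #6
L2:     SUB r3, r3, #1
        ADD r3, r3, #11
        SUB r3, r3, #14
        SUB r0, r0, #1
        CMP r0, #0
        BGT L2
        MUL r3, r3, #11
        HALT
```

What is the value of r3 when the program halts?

after MOV r3, #5: r3=5
after MOV r0, #6: r0=6
after SUB r3, r3, #1: r3=5-1=4
after ADD r3, r3, #11: r3=4+11=15
after SUB r3, r3, #14: r3=15-14=1
after SUB r0, r0, #1: r0=6-1=5
CMP r0, #0  (cmp 5,0)
BGT L2: taken
after SUB r3, r3, #1: r3=1-1=0
after ADD r3, r3, #11: r3=0+11=11
after SUB r3, r3, #14: r3=11-14=-3
after SUB r0, r0, #1: r0=5-1=4
CMP r0, #0  (cmp 4,0)
BGT L2: taken
after SUB r3, r3, #1: r3=(-3)-1=-4
after ADD r3, r3, #11: r3=(-4)+11=7
after SUB r3, r3, #14: r3=7-14=-7
after SUB r0, r0, #1: r0=4-1=3
CMP r0, #0  (cmp 3,0)
BGT L2: taken
after SUB r3, r3, #1: r3=(-7)-1=-8
after ADD r3, r3, #11: r3=(-8)+11=3
after SUB r3, r3, #14: r3=3-14=-11
after SUB r0, r0, #1: r0=3-1=2
CMP r0, #0  (cmp 2,0)
BGT L2: taken
after SUB r3, r3, #1: r3=(-11)-1=-12
after ADD r3, r3, #11: r3=(-12)+11=-1
after SUB r3, r3, #14: r3=(-1)-14=-15
after SUB r0, r0, #1: r0=2-1=1
CMP r0, #0  (cmp 1,0)
BGT L2: taken
after SUB r3, r3, #1: r3=(-15)-1=-16
after ADD r3, r3, #11: r3=(-16)+11=-5
after SUB r3, r3, #14: r3=(-5)-14=-19
after SUB r0, r0, #1: r0=1-1=0
CMP r0, #0  (cmp 0,0)
BGT L2: not taken
after MUL r3, r3, #11: r3=(-19)*11=-209
halt.

-209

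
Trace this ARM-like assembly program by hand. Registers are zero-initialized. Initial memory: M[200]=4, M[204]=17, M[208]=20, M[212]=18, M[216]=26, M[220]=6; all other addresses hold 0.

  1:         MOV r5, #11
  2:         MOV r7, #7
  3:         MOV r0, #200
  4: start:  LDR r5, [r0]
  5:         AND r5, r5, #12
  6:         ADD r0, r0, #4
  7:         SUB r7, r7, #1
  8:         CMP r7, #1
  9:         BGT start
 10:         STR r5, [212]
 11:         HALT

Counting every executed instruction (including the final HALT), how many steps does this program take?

41

MOV r5, #11 → r5=11
MOV r7, #7 → r7=7
MOV r0, #200 → r0=200
LDR r5, [r0] → r5=M[200]=4
AND r5, r5, #12 → r5=4&12=4
ADD r0, r0, #4 → r0=200+4=204
SUB r7, r7, #1 → r7=7-1=6
CMP r7, #1  (cmp 6,1)
BGT start: taken
LDR r5, [r0] → r5=M[204]=17
AND r5, r5, #12 → r5=17&12=0
ADD r0, r0, #4 → r0=204+4=208
SUB r7, r7, #1 → r7=6-1=5
CMP r7, #1  (cmp 5,1)
BGT start: taken
LDR r5, [r0] → r5=M[208]=20
AND r5, r5, #12 → r5=20&12=4
ADD r0, r0, #4 → r0=208+4=212
SUB r7, r7, #1 → r7=5-1=4
CMP r7, #1  (cmp 4,1)
BGT start: taken
LDR r5, [r0] → r5=M[212]=18
AND r5, r5, #12 → r5=18&12=0
ADD r0, r0, #4 → r0=212+4=216
SUB r7, r7, #1 → r7=4-1=3
CMP r7, #1  (cmp 3,1)
BGT start: taken
LDR r5, [r0] → r5=M[216]=26
AND r5, r5, #12 → r5=26&12=8
ADD r0, r0, #4 → r0=216+4=220
SUB r7, r7, #1 → r7=3-1=2
CMP r7, #1  (cmp 2,1)
BGT start: taken
LDR r5, [r0] → r5=M[220]=6
AND r5, r5, #12 → r5=6&12=4
ADD r0, r0, #4 → r0=220+4=224
SUB r7, r7, #1 → r7=2-1=1
CMP r7, #1  (cmp 1,1)
BGT start: not taken
STR r5, [212] → M[212]=4
halt.
Total executed instructions: 41.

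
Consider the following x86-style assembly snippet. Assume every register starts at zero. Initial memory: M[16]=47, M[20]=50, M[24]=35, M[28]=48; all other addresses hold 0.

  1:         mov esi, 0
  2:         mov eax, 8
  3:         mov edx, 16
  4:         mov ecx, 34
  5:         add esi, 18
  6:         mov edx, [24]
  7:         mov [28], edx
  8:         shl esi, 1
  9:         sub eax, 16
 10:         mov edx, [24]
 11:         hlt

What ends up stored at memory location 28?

mov esi, 0 → esi=0
mov eax, 8 → eax=8
mov edx, 16 → edx=16
mov ecx, 34 → ecx=34
add esi, 18 → esi=0+18=18
mov edx, [24] → edx=M[24]=35
mov [28], edx → M[28]=35
shl esi, 1 → esi=18<<1=36
sub eax, 16 → eax=8-16=-8
mov edx, [24] → edx=M[24]=35
halt.

35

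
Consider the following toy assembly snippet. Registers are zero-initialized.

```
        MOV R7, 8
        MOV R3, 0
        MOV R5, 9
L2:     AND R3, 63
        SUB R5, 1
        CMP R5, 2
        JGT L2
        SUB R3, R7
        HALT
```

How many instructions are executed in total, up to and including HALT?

MOV R7, 8 → R7=8
MOV R3, 0 → R3=0
MOV R5, 9 → R5=9
AND R3, 63 → R3=0&63=0
SUB R5, 1 → R5=9-1=8
CMP R5, 2  (cmp 8,2)
JGT L2: taken
AND R3, 63 → R3=0&63=0
SUB R5, 1 → R5=8-1=7
CMP R5, 2  (cmp 7,2)
JGT L2: taken
AND R3, 63 → R3=0&63=0
SUB R5, 1 → R5=7-1=6
CMP R5, 2  (cmp 6,2)
JGT L2: taken
AND R3, 63 → R3=0&63=0
SUB R5, 1 → R5=6-1=5
CMP R5, 2  (cmp 5,2)
JGT L2: taken
AND R3, 63 → R3=0&63=0
SUB R5, 1 → R5=5-1=4
CMP R5, 2  (cmp 4,2)
JGT L2: taken
AND R3, 63 → R3=0&63=0
SUB R5, 1 → R5=4-1=3
CMP R5, 2  (cmp 3,2)
JGT L2: taken
AND R3, 63 → R3=0&63=0
SUB R5, 1 → R5=3-1=2
CMP R5, 2  (cmp 2,2)
JGT L2: not taken
SUB R3, R7 → R3=0-8=-8
halt.
Total executed instructions: 33.

33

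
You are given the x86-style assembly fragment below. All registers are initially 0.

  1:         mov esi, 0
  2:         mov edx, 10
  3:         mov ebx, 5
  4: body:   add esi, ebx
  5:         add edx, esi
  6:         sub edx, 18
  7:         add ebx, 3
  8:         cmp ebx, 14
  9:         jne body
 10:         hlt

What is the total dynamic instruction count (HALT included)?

esi=0
edx=10
ebx=5
esi=0+5=5
edx=10+5=15
edx=15-18=-3
ebx=5+3=8
cmp ebx, 14  (cmp 8,14)
jne body: taken
esi=5+8=13
edx=(-3)+13=10
edx=10-18=-8
ebx=8+3=11
cmp ebx, 14  (cmp 11,14)
jne body: taken
esi=13+11=24
edx=(-8)+24=16
edx=16-18=-2
ebx=11+3=14
cmp ebx, 14  (cmp 14,14)
jne body: not taken
halt.
Total executed instructions: 22.

22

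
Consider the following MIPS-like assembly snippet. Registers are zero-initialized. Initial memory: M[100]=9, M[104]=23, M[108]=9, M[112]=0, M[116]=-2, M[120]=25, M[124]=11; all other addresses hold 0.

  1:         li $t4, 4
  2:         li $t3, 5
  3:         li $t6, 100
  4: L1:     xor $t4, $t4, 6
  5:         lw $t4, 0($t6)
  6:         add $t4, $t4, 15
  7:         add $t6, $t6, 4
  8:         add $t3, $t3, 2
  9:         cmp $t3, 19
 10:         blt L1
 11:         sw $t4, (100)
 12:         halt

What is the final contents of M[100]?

li $t4, 4 → $t4=4
li $t3, 5 → $t3=5
li $t6, 100 → $t6=100
xor $t4, $t4, 6 → $t4=4^6=2
lw $t4, 0($t6) → $t4=M[100]=9
add $t4, $t4, 15 → $t4=9+15=24
add $t6, $t6, 4 → $t6=100+4=104
add $t3, $t3, 2 → $t3=5+2=7
cmp $t3, 19  (cmp 7,19)
blt L1: taken
xor $t4, $t4, 6 → $t4=24^6=30
lw $t4, 0($t6) → $t4=M[104]=23
add $t4, $t4, 15 → $t4=23+15=38
add $t6, $t6, 4 → $t6=104+4=108
add $t3, $t3, 2 → $t3=7+2=9
cmp $t3, 19  (cmp 9,19)
blt L1: taken
xor $t4, $t4, 6 → $t4=38^6=32
lw $t4, 0($t6) → $t4=M[108]=9
add $t4, $t4, 15 → $t4=9+15=24
add $t6, $t6, 4 → $t6=108+4=112
add $t3, $t3, 2 → $t3=9+2=11
cmp $t3, 19  (cmp 11,19)
blt L1: taken
xor $t4, $t4, 6 → $t4=24^6=30
lw $t4, 0($t6) → $t4=M[112]=0
add $t4, $t4, 15 → $t4=0+15=15
add $t6, $t6, 4 → $t6=112+4=116
add $t3, $t3, 2 → $t3=11+2=13
cmp $t3, 19  (cmp 13,19)
blt L1: taken
xor $t4, $t4, 6 → $t4=15^6=9
lw $t4, 0($t6) → $t4=M[116]=-2
add $t4, $t4, 15 → $t4=(-2)+15=13
add $t6, $t6, 4 → $t6=116+4=120
add $t3, $t3, 2 → $t3=13+2=15
cmp $t3, 19  (cmp 15,19)
blt L1: taken
xor $t4, $t4, 6 → $t4=13^6=11
lw $t4, 0($t6) → $t4=M[120]=25
add $t4, $t4, 15 → $t4=25+15=40
add $t6, $t6, 4 → $t6=120+4=124
add $t3, $t3, 2 → $t3=15+2=17
cmp $t3, 19  (cmp 17,19)
blt L1: taken
xor $t4, $t4, 6 → $t4=40^6=46
lw $t4, 0($t6) → $t4=M[124]=11
add $t4, $t4, 15 → $t4=11+15=26
add $t6, $t6, 4 → $t6=124+4=128
add $t3, $t3, 2 → $t3=17+2=19
cmp $t3, 19  (cmp 19,19)
blt L1: not taken
sw $t4, (100) → M[100]=26
halt.

26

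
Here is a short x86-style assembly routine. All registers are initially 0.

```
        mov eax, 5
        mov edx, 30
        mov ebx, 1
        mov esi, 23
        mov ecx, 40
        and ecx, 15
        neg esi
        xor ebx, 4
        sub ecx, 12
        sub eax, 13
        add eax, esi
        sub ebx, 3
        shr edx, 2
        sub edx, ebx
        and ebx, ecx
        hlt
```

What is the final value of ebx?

0

mov eax, 5 → eax=5
mov edx, 30 → edx=30
mov ebx, 1 → ebx=1
mov esi, 23 → esi=23
mov ecx, 40 → ecx=40
and ecx, 15 → ecx=40&15=8
neg esi → esi=-(23)=-23
xor ebx, 4 → ebx=1^4=5
sub ecx, 12 → ecx=8-12=-4
sub eax, 13 → eax=5-13=-8
add eax, esi → eax=(-8)+(-23)=-31
sub ebx, 3 → ebx=5-3=2
shr edx, 2 → edx=30>>2=7
sub edx, ebx → edx=7-2=5
and ebx, ecx → ebx=2&(-4)=0
halt.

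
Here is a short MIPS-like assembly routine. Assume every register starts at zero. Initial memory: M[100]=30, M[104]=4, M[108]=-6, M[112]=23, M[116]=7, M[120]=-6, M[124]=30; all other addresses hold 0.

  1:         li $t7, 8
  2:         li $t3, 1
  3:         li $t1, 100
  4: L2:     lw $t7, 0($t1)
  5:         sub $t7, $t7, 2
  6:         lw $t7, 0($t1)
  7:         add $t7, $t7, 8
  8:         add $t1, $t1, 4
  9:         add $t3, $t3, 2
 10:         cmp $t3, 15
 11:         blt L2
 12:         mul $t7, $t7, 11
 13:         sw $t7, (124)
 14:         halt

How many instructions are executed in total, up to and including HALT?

after li $t7, 8: $t7=8
after li $t3, 1: $t3=1
after li $t1, 100: $t1=100
after lw $t7, 0($t1): $t7=M[100]=30
after sub $t7, $t7, 2: $t7=30-2=28
after lw $t7, 0($t1): $t7=M[100]=30
after add $t7, $t7, 8: $t7=30+8=38
after add $t1, $t1, 4: $t1=100+4=104
after add $t3, $t3, 2: $t3=1+2=3
cmp $t3, 15  (cmp 3,15)
blt L2: taken
after lw $t7, 0($t1): $t7=M[104]=4
after sub $t7, $t7, 2: $t7=4-2=2
after lw $t7, 0($t1): $t7=M[104]=4
after add $t7, $t7, 8: $t7=4+8=12
after add $t1, $t1, 4: $t1=104+4=108
after add $t3, $t3, 2: $t3=3+2=5
cmp $t3, 15  (cmp 5,15)
blt L2: taken
after lw $t7, 0($t1): $t7=M[108]=-6
after sub $t7, $t7, 2: $t7=(-6)-2=-8
after lw $t7, 0($t1): $t7=M[108]=-6
after add $t7, $t7, 8: $t7=(-6)+8=2
after add $t1, $t1, 4: $t1=108+4=112
after add $t3, $t3, 2: $t3=5+2=7
cmp $t3, 15  (cmp 7,15)
blt L2: taken
after lw $t7, 0($t1): $t7=M[112]=23
after sub $t7, $t7, 2: $t7=23-2=21
after lw $t7, 0($t1): $t7=M[112]=23
after add $t7, $t7, 8: $t7=23+8=31
after add $t1, $t1, 4: $t1=112+4=116
after add $t3, $t3, 2: $t3=7+2=9
cmp $t3, 15  (cmp 9,15)
blt L2: taken
after lw $t7, 0($t1): $t7=M[116]=7
after sub $t7, $t7, 2: $t7=7-2=5
after lw $t7, 0($t1): $t7=M[116]=7
after add $t7, $t7, 8: $t7=7+8=15
after add $t1, $t1, 4: $t1=116+4=120
after add $t3, $t3, 2: $t3=9+2=11
cmp $t3, 15  (cmp 11,15)
blt L2: taken
after lw $t7, 0($t1): $t7=M[120]=-6
after sub $t7, $t7, 2: $t7=(-6)-2=-8
after lw $t7, 0($t1): $t7=M[120]=-6
after add $t7, $t7, 8: $t7=(-6)+8=2
after add $t1, $t1, 4: $t1=120+4=124
after add $t3, $t3, 2: $t3=11+2=13
cmp $t3, 15  (cmp 13,15)
blt L2: taken
after lw $t7, 0($t1): $t7=M[124]=30
after sub $t7, $t7, 2: $t7=30-2=28
after lw $t7, 0($t1): $t7=M[124]=30
after add $t7, $t7, 8: $t7=30+8=38
after add $t1, $t1, 4: $t1=124+4=128
after add $t3, $t3, 2: $t3=13+2=15
cmp $t3, 15  (cmp 15,15)
blt L2: not taken
after mul $t7, $t7, 11: $t7=38*11=418
sw $t7, (124) → M[124]=418
halt.
Total executed instructions: 62.

62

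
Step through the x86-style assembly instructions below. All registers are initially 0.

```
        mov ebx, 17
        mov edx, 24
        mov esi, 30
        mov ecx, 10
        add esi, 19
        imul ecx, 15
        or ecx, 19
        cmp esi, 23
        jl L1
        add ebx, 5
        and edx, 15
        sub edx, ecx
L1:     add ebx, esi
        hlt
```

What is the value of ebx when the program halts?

after mov ebx, 17: ebx=17
after mov edx, 24: edx=24
after mov esi, 30: esi=30
after mov ecx, 10: ecx=10
after add esi, 19: esi=30+19=49
after imul ecx, 15: ecx=10*15=150
after or ecx, 19: ecx=150|19=151
cmp esi, 23  (cmp 49,23)
jl L1: not taken
after add ebx, 5: ebx=17+5=22
after and edx, 15: edx=24&15=8
after sub edx, ecx: edx=8-151=-143
after add ebx, esi: ebx=22+49=71
halt.

71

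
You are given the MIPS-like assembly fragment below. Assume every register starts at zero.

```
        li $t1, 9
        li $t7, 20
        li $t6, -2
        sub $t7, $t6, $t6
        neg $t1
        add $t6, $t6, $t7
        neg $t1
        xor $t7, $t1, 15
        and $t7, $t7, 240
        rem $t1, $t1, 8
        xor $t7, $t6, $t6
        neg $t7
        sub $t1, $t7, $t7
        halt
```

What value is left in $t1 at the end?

after li $t1, 9: $t1=9
after li $t7, 20: $t7=20
after li $t6, -2: $t6=-2
after sub $t7, $t6, $t6: $t7=(-2)-(-2)=0
after neg $t1: $t1=-(9)=-9
after add $t6, $t6, $t7: $t6=(-2)+0=-2
after neg $t1: $t1=-(-9)=9
after xor $t7, $t1, 15: $t7=9^15=6
after and $t7, $t7, 240: $t7=6&240=0
after rem $t1, $t1, 8: $t1=9%8=1
after xor $t7, $t6, $t6: $t7=(-2)^(-2)=0
after neg $t7: $t7=-(0)=0
after sub $t1, $t7, $t7: $t1=0-0=0
halt.

0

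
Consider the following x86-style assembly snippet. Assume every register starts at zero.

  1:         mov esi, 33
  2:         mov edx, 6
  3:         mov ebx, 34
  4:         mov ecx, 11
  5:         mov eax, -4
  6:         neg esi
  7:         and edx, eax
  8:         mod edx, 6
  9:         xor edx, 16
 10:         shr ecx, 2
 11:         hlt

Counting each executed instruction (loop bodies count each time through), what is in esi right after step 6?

esi=33
edx=6
ebx=34
ecx=11
eax=-4
esi=-(33)=-33
After step 6: esi = -33.

-33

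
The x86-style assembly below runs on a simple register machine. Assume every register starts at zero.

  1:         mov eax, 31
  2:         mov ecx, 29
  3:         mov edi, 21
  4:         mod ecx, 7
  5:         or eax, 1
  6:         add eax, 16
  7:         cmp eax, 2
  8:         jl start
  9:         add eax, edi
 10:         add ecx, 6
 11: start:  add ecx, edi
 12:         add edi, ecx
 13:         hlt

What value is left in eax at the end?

mov eax, 31 → eax=31
mov ecx, 29 → ecx=29
mov edi, 21 → edi=21
mod ecx, 7 → ecx=29%7=1
or eax, 1 → eax=31|1=31
add eax, 16 → eax=31+16=47
cmp eax, 2  (cmp 47,2)
jl start: not taken
add eax, edi → eax=47+21=68
add ecx, 6 → ecx=1+6=7
add ecx, edi → ecx=7+21=28
add edi, ecx → edi=21+28=49
halt.

68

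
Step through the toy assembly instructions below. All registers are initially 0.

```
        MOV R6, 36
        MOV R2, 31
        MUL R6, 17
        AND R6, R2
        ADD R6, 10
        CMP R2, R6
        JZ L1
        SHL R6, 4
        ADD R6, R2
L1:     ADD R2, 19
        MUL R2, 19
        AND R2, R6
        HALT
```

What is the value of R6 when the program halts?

R6=36
R2=31
R6=36*17=612
R6=612&31=4
R6=4+10=14
CMP R2, R6  (cmp 31,14)
JZ L1: not taken
R6=14<<4=224
R6=224+31=255
R2=31+19=50
R2=50*19=950
R2=950&255=182
halt.

255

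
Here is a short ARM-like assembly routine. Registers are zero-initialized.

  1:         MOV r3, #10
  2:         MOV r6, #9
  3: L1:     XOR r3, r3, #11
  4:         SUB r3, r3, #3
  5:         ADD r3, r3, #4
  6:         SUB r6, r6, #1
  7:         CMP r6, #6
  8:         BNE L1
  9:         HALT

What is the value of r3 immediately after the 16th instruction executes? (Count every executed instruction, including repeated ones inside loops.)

-2

after MOV r3, #10: r3=10
after MOV r6, #9: r6=9
after XOR r3, r3, #11: r3=10^11=1
after SUB r3, r3, #3: r3=1-3=-2
after ADD r3, r3, #4: r3=(-2)+4=2
after SUB r6, r6, #1: r6=9-1=8
CMP r6, #6  (cmp 8,6)
BNE L1: taken
after XOR r3, r3, #11: r3=2^11=9
after SUB r3, r3, #3: r3=9-3=6
after ADD r3, r3, #4: r3=6+4=10
after SUB r6, r6, #1: r6=8-1=7
CMP r6, #6  (cmp 7,6)
BNE L1: taken
after XOR r3, r3, #11: r3=10^11=1
after SUB r3, r3, #3: r3=1-3=-2
After step 16: r3 = -2.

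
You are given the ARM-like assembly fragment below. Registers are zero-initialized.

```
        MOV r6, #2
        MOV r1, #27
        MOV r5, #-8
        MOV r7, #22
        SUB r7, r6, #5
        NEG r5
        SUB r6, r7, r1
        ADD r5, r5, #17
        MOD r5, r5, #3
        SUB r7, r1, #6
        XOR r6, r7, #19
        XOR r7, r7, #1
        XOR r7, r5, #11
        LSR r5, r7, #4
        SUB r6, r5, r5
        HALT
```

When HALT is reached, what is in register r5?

0

r6=2
r1=27
r5=-8
r7=22
r7=2-5=-3
r5=-(-8)=8
r6=(-3)-27=-30
r5=8+17=25
r5=25%3=1
r7=27-6=21
r6=21^19=6
r7=21^1=20
r7=1^11=10
r5=10>>4=0
r6=0-0=0
halt.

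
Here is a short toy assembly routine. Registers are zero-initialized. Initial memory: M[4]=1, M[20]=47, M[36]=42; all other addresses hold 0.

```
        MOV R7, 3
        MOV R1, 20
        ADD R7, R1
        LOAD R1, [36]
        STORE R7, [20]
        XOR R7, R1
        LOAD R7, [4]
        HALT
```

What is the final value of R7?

1

R7=3
R1=20
R7=3+20=23
R1=M[36]=42
STORE R7, [20] → M[20]=23
R7=23^42=61
R7=M[4]=1
halt.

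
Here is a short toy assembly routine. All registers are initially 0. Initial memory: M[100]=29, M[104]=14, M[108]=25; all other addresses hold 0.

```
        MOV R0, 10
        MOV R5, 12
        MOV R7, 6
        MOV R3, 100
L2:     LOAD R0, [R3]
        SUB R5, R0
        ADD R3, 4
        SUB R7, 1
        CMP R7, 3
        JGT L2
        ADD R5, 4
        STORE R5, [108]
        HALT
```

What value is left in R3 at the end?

112

after MOV R0, 10: R0=10
after MOV R5, 12: R5=12
after MOV R7, 6: R7=6
after MOV R3, 100: R3=100
after LOAD R0, [R3]: R0=M[100]=29
after SUB R5, R0: R5=12-29=-17
after ADD R3, 4: R3=100+4=104
after SUB R7, 1: R7=6-1=5
CMP R7, 3  (cmp 5,3)
JGT L2: taken
after LOAD R0, [R3]: R0=M[104]=14
after SUB R5, R0: R5=(-17)-14=-31
after ADD R3, 4: R3=104+4=108
after SUB R7, 1: R7=5-1=4
CMP R7, 3  (cmp 4,3)
JGT L2: taken
after LOAD R0, [R3]: R0=M[108]=25
after SUB R5, R0: R5=(-31)-25=-56
after ADD R3, 4: R3=108+4=112
after SUB R7, 1: R7=4-1=3
CMP R7, 3  (cmp 3,3)
JGT L2: not taken
after ADD R5, 4: R5=(-56)+4=-52
STORE R5, [108] → M[108]=-52
halt.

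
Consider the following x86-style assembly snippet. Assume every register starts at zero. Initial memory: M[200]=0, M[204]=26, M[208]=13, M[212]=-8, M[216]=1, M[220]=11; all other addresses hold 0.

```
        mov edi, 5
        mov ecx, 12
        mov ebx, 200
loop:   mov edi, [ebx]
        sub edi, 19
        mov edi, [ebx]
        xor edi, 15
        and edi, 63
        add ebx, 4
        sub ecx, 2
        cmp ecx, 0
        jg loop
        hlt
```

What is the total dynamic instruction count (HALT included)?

edi=5
ecx=12
ebx=200
edi=M[200]=0
edi=0-19=-19
edi=M[200]=0
edi=0^15=15
edi=15&63=15
ebx=200+4=204
ecx=12-2=10
cmp ecx, 0  (cmp 10,0)
jg loop: taken
edi=M[204]=26
edi=26-19=7
edi=M[204]=26
edi=26^15=21
edi=21&63=21
ebx=204+4=208
ecx=10-2=8
cmp ecx, 0  (cmp 8,0)
jg loop: taken
edi=M[208]=13
edi=13-19=-6
edi=M[208]=13
edi=13^15=2
edi=2&63=2
ebx=208+4=212
ecx=8-2=6
cmp ecx, 0  (cmp 6,0)
jg loop: taken
edi=M[212]=-8
edi=(-8)-19=-27
edi=M[212]=-8
edi=(-8)^15=-9
edi=(-9)&63=55
ebx=212+4=216
ecx=6-2=4
cmp ecx, 0  (cmp 4,0)
jg loop: taken
edi=M[216]=1
edi=1-19=-18
edi=M[216]=1
edi=1^15=14
edi=14&63=14
ebx=216+4=220
ecx=4-2=2
cmp ecx, 0  (cmp 2,0)
jg loop: taken
edi=M[220]=11
edi=11-19=-8
edi=M[220]=11
edi=11^15=4
edi=4&63=4
ebx=220+4=224
ecx=2-2=0
cmp ecx, 0  (cmp 0,0)
jg loop: not taken
halt.
Total executed instructions: 58.

58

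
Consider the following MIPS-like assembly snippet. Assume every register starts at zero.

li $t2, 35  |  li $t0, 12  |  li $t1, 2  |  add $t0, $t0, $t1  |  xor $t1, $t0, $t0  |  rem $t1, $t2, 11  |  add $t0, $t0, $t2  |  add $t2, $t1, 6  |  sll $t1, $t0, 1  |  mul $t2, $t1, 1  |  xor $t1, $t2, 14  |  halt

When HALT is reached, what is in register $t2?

li $t2, 35 → $t2=35
li $t0, 12 → $t0=12
li $t1, 2 → $t1=2
add $t0, $t0, $t1 → $t0=12+2=14
xor $t1, $t0, $t0 → $t1=14^14=0
rem $t1, $t2, 11 → $t1=35%11=2
add $t0, $t0, $t2 → $t0=14+35=49
add $t2, $t1, 6 → $t2=2+6=8
sll $t1, $t0, 1 → $t1=49<<1=98
mul $t2, $t1, 1 → $t2=98*1=98
xor $t1, $t2, 14 → $t1=98^14=108
halt.

98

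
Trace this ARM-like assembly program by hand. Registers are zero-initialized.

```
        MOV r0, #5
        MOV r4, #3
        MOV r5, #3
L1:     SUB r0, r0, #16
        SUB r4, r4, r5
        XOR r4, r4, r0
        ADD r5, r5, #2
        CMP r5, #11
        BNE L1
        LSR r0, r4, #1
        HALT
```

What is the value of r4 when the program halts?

23

MOV r0, #5 → r0=5
MOV r4, #3 → r4=3
MOV r5, #3 → r5=3
SUB r0, r0, #16 → r0=5-16=-11
SUB r4, r4, r5 → r4=3-3=0
XOR r4, r4, r0 → r4=0^(-11)=-11
ADD r5, r5, #2 → r5=3+2=5
CMP r5, #11  (cmp 5,11)
BNE L1: taken
SUB r0, r0, #16 → r0=(-11)-16=-27
SUB r4, r4, r5 → r4=(-11)-5=-16
XOR r4, r4, r0 → r4=(-16)^(-27)=21
ADD r5, r5, #2 → r5=5+2=7
CMP r5, #11  (cmp 7,11)
BNE L1: taken
SUB r0, r0, #16 → r0=(-27)-16=-43
SUB r4, r4, r5 → r4=21-7=14
XOR r4, r4, r0 → r4=14^(-43)=-37
ADD r5, r5, #2 → r5=7+2=9
CMP r5, #11  (cmp 9,11)
BNE L1: taken
SUB r0, r0, #16 → r0=(-43)-16=-59
SUB r4, r4, r5 → r4=(-37)-9=-46
XOR r4, r4, r0 → r4=(-46)^(-59)=23
ADD r5, r5, #2 → r5=9+2=11
CMP r5, #11  (cmp 11,11)
BNE L1: not taken
LSR r0, r4, #1 → r0=23>>1=11
halt.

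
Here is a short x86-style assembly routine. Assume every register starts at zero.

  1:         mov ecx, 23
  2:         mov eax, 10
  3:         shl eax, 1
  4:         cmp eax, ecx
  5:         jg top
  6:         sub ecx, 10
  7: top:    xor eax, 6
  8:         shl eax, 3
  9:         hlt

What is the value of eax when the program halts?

after mov ecx, 23: ecx=23
after mov eax, 10: eax=10
after shl eax, 1: eax=10<<1=20
cmp eax, ecx  (cmp 20,23)
jg top: not taken
after sub ecx, 10: ecx=23-10=13
after xor eax, 6: eax=20^6=18
after shl eax, 3: eax=18<<3=144
halt.

144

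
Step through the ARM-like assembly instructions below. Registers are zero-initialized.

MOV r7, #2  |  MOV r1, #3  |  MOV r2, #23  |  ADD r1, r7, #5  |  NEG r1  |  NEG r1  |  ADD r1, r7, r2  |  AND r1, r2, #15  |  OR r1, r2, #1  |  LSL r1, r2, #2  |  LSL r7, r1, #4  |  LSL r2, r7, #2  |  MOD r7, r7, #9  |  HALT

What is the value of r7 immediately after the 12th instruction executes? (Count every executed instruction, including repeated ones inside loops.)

MOV r7, #2 → r7=2
MOV r1, #3 → r1=3
MOV r2, #23 → r2=23
ADD r1, r7, #5 → r1=2+5=7
NEG r1 → r1=-(7)=-7
NEG r1 → r1=-(-7)=7
ADD r1, r7, r2 → r1=2+23=25
AND r1, r2, #15 → r1=23&15=7
OR r1, r2, #1 → r1=23|1=23
LSL r1, r2, #2 → r1=23<<2=92
LSL r7, r1, #4 → r7=92<<4=1472
LSL r2, r7, #2 → r2=1472<<2=5888
After step 12: r7 = 1472.

1472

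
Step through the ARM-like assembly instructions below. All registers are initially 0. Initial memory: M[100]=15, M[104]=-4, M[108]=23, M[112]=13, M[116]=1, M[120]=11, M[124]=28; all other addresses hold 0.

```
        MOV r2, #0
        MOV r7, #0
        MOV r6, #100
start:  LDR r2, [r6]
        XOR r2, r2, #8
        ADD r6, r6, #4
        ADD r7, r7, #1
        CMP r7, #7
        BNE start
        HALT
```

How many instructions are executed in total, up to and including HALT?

46

r2=0
r7=0
r6=100
r2=M[100]=15
r2=15^8=7
r6=100+4=104
r7=0+1=1
CMP r7, #7  (cmp 1,7)
BNE start: taken
r2=M[104]=-4
r2=(-4)^8=-12
r6=104+4=108
r7=1+1=2
CMP r7, #7  (cmp 2,7)
BNE start: taken
r2=M[108]=23
r2=23^8=31
r6=108+4=112
r7=2+1=3
CMP r7, #7  (cmp 3,7)
BNE start: taken
r2=M[112]=13
r2=13^8=5
r6=112+4=116
r7=3+1=4
CMP r7, #7  (cmp 4,7)
BNE start: taken
r2=M[116]=1
r2=1^8=9
r6=116+4=120
r7=4+1=5
CMP r7, #7  (cmp 5,7)
BNE start: taken
r2=M[120]=11
r2=11^8=3
r6=120+4=124
r7=5+1=6
CMP r7, #7  (cmp 6,7)
BNE start: taken
r2=M[124]=28
r2=28^8=20
r6=124+4=128
r7=6+1=7
CMP r7, #7  (cmp 7,7)
BNE start: not taken
halt.
Total executed instructions: 46.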